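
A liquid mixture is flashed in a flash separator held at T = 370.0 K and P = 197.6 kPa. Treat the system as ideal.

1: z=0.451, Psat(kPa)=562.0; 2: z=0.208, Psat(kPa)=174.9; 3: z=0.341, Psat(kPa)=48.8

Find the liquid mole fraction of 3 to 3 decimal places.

Raoult's law: Kᵢ = Pᵢˢᵃᵗ/P = Pᵢˢᵃᵗ/197.6.
  K_1 = 562.0/197.6 = 2.84413, K_2 = 174.9/197.6 = 0.88512, K_3 = 48.8/197.6 = 0.24696
Rachford–Rice: g(β) = Σ zᵢ(Kᵢ−1)/(1+β(Kᵢ−1)) = 0.
Feasibility: ΣzᵢKᵢ = 1.551, Σzᵢ/Kᵢ = 1.774 — both > 1, two phases present.
Newton iteration, β⁰ = 0.5:
  β = 0.500: g = -0.0045, g' = -0.916 → β = 0.495
Converged at β = 0.495.
Compositions from xᵢ = zᵢ/(1+β(Kᵢ−1)), yᵢ = Kᵢxᵢ:
  1: x = 0.236, y = 0.671
  2: x = 0.221, y = 0.195
  3: x = 0.544, y = 0.134

x_3 = 0.544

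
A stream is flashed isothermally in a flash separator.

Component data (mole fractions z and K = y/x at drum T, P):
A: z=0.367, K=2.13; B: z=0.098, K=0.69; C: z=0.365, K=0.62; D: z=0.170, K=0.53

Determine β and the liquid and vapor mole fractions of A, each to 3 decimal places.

Iterate (Newton) starting at β = 0.5:
  β = 0.500: g = -0.0466, g' = -0.349 → β = 0.366
  β = 0.366: g = 0.0014, g' = -0.372 → β = 0.370
Converged at β = 0.370.
Compositions from xᵢ = zᵢ/(1+β(Kᵢ−1)), yᵢ = Kᵢxᵢ:
  A: x = 0.259, y = 0.551
  B: x = 0.111, y = 0.076
  C: x = 0.425, y = 0.263
  D: x = 0.206, y = 0.109

β = 0.370, x_A = 0.259, y_A = 0.551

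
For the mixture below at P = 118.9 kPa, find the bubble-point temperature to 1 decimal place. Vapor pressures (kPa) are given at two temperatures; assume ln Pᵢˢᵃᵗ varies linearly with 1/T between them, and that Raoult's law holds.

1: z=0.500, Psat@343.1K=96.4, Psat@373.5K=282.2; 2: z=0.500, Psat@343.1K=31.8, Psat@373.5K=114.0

T = 359.1 K

Bubble-point temperature: ΣzᵢPᵢˢᵃᵗ(T) = P. Interpolate ln Pᵢˢᵃᵗ = aᵢ + bᵢ/T.
  T = 343.1 K: ΣzᵢPᵢˢᵃᵗ = 64.10 kPa
  T = 373.5 K: ΣzᵢPᵢˢᵃᵗ = 198.10 kPa
  T = 358.3 K: ΣzᵢPᵢˢᵃᵗ = 115.30 kPa
  T = 365.9 K: ΣzᵢPᵢˢᵃᵗ = 151.95 kPa
  T = 362.1 K: ΣzᵢPᵢˢᵃᵗ = 132.55 kPa
  T = 360.2 K: ΣzᵢPᵢˢᵃᵗ = 123.67 kPa
Interpolating between 358.3 K and 360.2 K gives T ≈ 359.1 K.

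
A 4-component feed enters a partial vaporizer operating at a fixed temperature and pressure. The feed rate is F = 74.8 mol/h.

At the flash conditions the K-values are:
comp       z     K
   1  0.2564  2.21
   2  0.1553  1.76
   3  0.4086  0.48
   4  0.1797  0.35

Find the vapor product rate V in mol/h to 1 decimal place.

Material balance + equilibrium reduce to Σ zᵢ(Kᵢ−1)/(1+ψ(Kᵢ−1)) = 0.
g(0) = ΣzᵢKᵢ − 1 = 0.0990 and g(1) = 1 − Σzᵢ/Kᵢ = -0.5689, so a root lies in (0, 1).
Newton iteration, ψ⁰ = 0.5:
  ψ = 0.5000: g = -0.18134, g' = -0.5612 → ψ = 0.1769
  ψ = 0.1769: g = -0.00638, g' = -0.5553 → ψ = 0.1654
Converged at ψ = 0.1654.
Then V = ψ·F = 0.1654·74.8 = 12.4 mol/h and L = F − V = 62.4 mol/h.

V = 12.4 mol/h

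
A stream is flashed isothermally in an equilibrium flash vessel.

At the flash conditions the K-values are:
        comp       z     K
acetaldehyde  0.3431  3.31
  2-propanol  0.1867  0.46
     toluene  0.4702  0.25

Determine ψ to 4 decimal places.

Iterate (Newton) starting at ψ = 0.5:
  ψ = 0.5000: g = -0.33457, g' = -1.1735 → ψ = 0.2149
  ψ = 0.2149: g = -0.00481, g' = -1.2632 → ψ = 0.2111
Converged at ψ = 0.2111.

ψ = 0.2111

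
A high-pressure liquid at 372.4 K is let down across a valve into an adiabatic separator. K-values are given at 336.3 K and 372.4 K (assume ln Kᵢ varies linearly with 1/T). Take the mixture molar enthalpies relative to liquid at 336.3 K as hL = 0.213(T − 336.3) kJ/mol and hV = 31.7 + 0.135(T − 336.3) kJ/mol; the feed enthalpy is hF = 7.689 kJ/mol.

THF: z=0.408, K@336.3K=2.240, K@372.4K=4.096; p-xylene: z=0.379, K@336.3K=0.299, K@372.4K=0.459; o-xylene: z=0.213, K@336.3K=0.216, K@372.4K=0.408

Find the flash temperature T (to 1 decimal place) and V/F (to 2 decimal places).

Adiabatic flash: solve Rachford–Rice at each trial T, then check hF = ψ·hV(T) + (1−ψ)·hL(T).
  T = 336.3 K: K = (2.240, 0.299, 0.216), RR gives ψ = 0.081, H_out = 2.559 kJ/mol
  T = 372.4 K: K = (4.096, 0.459, 0.408), RR gives ψ = 0.538, H_out = 23.217 kJ/mol
  T = 354.4 K: K = (3.079, 0.375, 0.302), RR gives ψ = 0.341, H_out = 14.183 kJ/mol
  T = 345.4 K: K = (2.639, 0.336, 0.257), RR gives ψ = 0.228, H_out = 8.993 kJ/mol
  T = 340.9 K: K = (2.436, 0.317, 0.236), RR gives ψ = 0.161, H_out = 6.017 kJ/mol
  T = 343.1 K: K = (2.534, 0.326, 0.246), RR gives ψ = 0.195, H_out = 7.514 kJ/mol
Linear interpolation between T = 343.1 (H_out = 7.514) and T = 345.4 (H_out = 8.993) on hF = 7.689 gives T ≈ 343.4 K, at which ψ = 0.20.

T = 343.4 K, V/F = 0.20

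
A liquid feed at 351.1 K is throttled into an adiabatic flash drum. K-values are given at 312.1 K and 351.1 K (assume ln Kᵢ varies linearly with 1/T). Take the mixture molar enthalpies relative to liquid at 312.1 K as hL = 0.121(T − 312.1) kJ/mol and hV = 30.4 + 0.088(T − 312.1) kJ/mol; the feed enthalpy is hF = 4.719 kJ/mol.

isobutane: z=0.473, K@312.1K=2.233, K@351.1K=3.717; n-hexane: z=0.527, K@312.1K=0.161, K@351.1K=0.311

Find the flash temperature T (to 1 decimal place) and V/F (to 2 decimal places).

Adiabatic flash: solve Rachford–Rice at each trial T, then check hF = ψ·hV(T) + (1−ψ)·hL(T).
  T = 312.1 K: K = (2.233, 0.161), RR gives ψ = 0.136, H_out = 4.145 kJ/mol
  T = 351.1 K: K = (3.717, 0.311), RR gives ψ = 0.493, H_out = 19.058 kJ/mol
  T = 331.6 K: K = (2.924, 0.228), RR gives ψ = 0.339, H_out = 12.446 kJ/mol
  T = 321.9 K: K = (2.568, 0.193), RR gives ψ = 0.250, H_out = 8.700 kJ/mol
  T = 317.0 K: K = (2.397, 0.176), RR gives ψ = 0.197, H_out = 6.554 kJ/mol
  T = 314.6 K: K = (2.316, 0.169), RR gives ψ = 0.169, H_out = 5.412 kJ/mol
  T = 313.4 K: K = (2.276, 0.165), RR gives ψ = 0.153, H_out = 4.815 kJ/mol
Linear interpolation between T = 312.1 (H_out = 4.145) and T = 313.4 (H_out = 4.815) on hF = 4.719 gives T ≈ 313.2 K, at which ψ = 0.15.

T = 313.2 K, V/F = 0.15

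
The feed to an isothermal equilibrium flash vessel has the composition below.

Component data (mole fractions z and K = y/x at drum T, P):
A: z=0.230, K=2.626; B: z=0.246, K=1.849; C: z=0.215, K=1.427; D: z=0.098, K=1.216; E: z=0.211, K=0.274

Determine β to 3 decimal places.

Newton iteration, β⁰ = 0.5:
  β = 0.500: g = 0.2072, g' = -0.577 → β = 0.859
  β = 0.859: g = -0.0453, g' = -0.975 → β = 0.813
  β = 0.813: g = -0.0028, g' = -0.861 → β = 0.809
Converged at β = 0.809.

β = 0.809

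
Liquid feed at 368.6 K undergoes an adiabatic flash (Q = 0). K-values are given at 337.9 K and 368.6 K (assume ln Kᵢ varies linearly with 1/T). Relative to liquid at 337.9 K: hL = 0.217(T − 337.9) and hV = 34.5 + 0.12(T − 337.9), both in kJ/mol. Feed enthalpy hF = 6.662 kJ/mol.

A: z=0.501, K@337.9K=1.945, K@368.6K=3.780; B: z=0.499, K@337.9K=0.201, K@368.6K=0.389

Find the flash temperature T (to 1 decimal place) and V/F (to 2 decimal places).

Adiabatic flash: solve Rachford–Rice at each trial T, then check hF = ψ·hV(T) + (1−ψ)·hL(T).
  T = 337.9 K: K = (1.945, 0.201), RR gives ψ = 0.099, H_out = 3.415 kJ/mol
  T = 368.6 K: K = (3.780, 0.389), RR gives ψ = 0.640, H_out = 26.851 kJ/mol
  T = 353.2 K: K = (2.748, 0.283), RR gives ψ = 0.414, H_out = 16.976 kJ/mol
  T = 345.5 K: K = (2.318, 0.239), RR gives ψ = 0.280, H_out = 11.104 kJ/mol
  T = 341.7 K: K = (2.125, 0.220), RR gives ψ = 0.199, H_out = 7.601 kJ/mol
  T = 339.8 K: K = (2.034, 0.210), RR gives ψ = 0.152, H_out = 5.613 kJ/mol
Linear interpolation between T = 339.8 (H_out = 5.613) and T = 341.7 (H_out = 7.601) on hF = 6.662 gives T ≈ 340.8 K, at which ψ = 0.18.

T = 340.8 K, V/F = 0.18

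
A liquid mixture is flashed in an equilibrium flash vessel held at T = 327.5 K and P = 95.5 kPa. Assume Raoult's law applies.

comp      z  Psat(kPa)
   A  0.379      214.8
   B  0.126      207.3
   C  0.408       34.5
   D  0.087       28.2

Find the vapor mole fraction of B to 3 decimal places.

Raoult's law: Kᵢ = Pᵢˢᵃᵗ/P = Pᵢˢᵃᵗ/95.5.
  K_A = 214.8/95.5 = 2.24921, K_B = 207.3/95.5 = 2.17068, K_C = 34.5/95.5 = 0.36126, K_D = 28.2/95.5 = 0.29529
Rachford–Rice: g(V/F) = Σ zᵢ(Kᵢ−1)/(1+V/F(Kᵢ−1)) = 0.
g(0) = ΣzᵢKᵢ − 1 = 0.299 and g(1) = 1 − Σzᵢ/Kᵢ = -0.651, so a root lies in (0, 1).
Newton iteration, V/F⁰ = 0.6:
  V/F = 0.600: g = -0.1715, g' = -0.820 → V/F = 0.391
  V/F = 0.391: g = -0.0126, g' = -0.726 → V/F = 0.373
Converged at V/F = 0.373.
Compositions from xᵢ = zᵢ/(1+V/F(Kᵢ−1)), yᵢ = Kᵢxᵢ:
  A: x = 0.258, y = 0.581
  B: x = 0.088, y = 0.190
  C: x = 0.536, y = 0.194
  D: x = 0.118, y = 0.035

y_B = 0.190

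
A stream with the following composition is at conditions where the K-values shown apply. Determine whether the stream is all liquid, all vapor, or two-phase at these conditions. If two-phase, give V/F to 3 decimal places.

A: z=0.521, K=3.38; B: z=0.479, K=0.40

two-phase, V/F = 0.667

ΣzᵢKᵢ = 1.953; Σzᵢ/Kᵢ = 1.352.
Both exceed 1, so a two-phase solution exists.
Binary case is linear: z₁(K₁−1)(1+ψ(K₂−1)) + z₂(K₂−1)(1+ψ(K₁−1)) = 0
⇒ ψ = [z₁(K₁−1)+z₂(K₂−1)] / [−(K₁−1)(K₂−1)] = 0.9526/1.4280 = 0.667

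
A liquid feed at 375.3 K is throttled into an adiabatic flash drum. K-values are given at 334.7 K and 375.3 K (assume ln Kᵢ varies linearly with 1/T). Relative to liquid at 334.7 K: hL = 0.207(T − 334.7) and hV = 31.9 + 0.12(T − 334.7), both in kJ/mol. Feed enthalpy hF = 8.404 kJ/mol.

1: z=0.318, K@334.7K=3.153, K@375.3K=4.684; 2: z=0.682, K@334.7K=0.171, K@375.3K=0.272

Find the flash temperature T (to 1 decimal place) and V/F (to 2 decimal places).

T = 352.1 K, V/F = 0.16

Adiabatic flash: solve Rachford–Rice at each trial T, then check hF = ψ·hV(T) + (1−ψ)·hL(T).
  T = 334.7 K: K = (3.153, 0.171), RR gives ψ = 0.067, H_out = 2.132 kJ/mol
  T = 375.3 K: K = (4.684, 0.272), RR gives ψ = 0.252, H_out = 15.544 kJ/mol
  T = 355.0 K: K = (3.887, 0.219), RR gives ψ = 0.171, H_out = 9.345 kJ/mol
  T = 344.9 K: K = (3.513, 0.194), RR gives ψ = 0.123, H_out = 5.934 kJ/mol
  T = 349.9 K: K = (3.696, 0.206), RR gives ψ = 0.148, H_out = 7.659 kJ/mol
  T = 352.4 K: K = (3.789, 0.212), RR gives ψ = 0.159, H_out = 8.494 kJ/mol
  T = 351.1 K: K = (3.741, 0.209), RR gives ψ = 0.153, H_out = 8.062 kJ/mol
Linear interpolation between T = 351.1 (H_out = 8.062) and T = 352.4 (H_out = 8.494) on hF = 8.404 gives T ≈ 352.1 K, at which ψ = 0.16.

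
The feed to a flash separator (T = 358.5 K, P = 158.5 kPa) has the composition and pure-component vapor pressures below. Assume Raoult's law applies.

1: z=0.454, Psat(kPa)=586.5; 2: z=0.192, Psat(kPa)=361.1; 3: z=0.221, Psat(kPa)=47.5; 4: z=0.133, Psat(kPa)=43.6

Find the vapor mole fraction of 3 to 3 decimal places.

Raoult's law: Kᵢ = Pᵢˢᵃᵗ/P = Pᵢˢᵃᵗ/158.5.
  K_1 = 586.5/158.5 = 3.70032, K_2 = 361.1/158.5 = 2.27823, K_3 = 47.5/158.5 = 0.29968, K_4 = 43.6/158.5 = 0.27508
Material balance + equilibrium reduce to Σ zᵢ(Kᵢ−1)/(1+β(Kᵢ−1)) = 0.
Check two-phase: ΣzᵢKᵢ = 2.220 > 1 and Σzᵢ/Kᵢ = 1.428 > 1, so g(0) = 1.220 > 0 and g(1) = -0.428 < 0.
Newton–Raphson from β = 0.6:
  β = 0.600: g = 0.1692, g' = -1.124 → β = 0.751
  β = 0.751: g = -0.0074, g' = -1.261 → β = 0.745
Converged at β = 0.745.
Compositions from xᵢ = zᵢ/(1+β(Kᵢ−1)), yᵢ = Kᵢxᵢ:
  1: x = 0.151, y = 0.558
  2: x = 0.098, y = 0.224
  3: x = 0.462, y = 0.138
  4: x = 0.289, y = 0.079

y_3 = 0.138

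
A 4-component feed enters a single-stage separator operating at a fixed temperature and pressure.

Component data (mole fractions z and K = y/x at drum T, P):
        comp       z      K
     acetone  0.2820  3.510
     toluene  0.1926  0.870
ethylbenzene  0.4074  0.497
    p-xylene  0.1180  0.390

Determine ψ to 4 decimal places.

Material balance + equilibrium reduce to Σ zᵢ(Kᵢ−1)/(1+ψ(Kᵢ−1)) = 0.
g(0) = ΣzᵢKᵢ − 1 = 0.4059 and g(1) = 1 − Σzᵢ/Kᵢ = -0.4240, so a root lies in (0, 1).
Newton–Raphson from ψ = 0.5:
  ψ = 0.5000: g = -0.09023, g' = -0.6280 → ψ = 0.3563
  ψ = 0.3563: g = 0.00576, g' = -0.7234 → ψ = 0.3643
Converged at ψ = 0.3643.

ψ = 0.3643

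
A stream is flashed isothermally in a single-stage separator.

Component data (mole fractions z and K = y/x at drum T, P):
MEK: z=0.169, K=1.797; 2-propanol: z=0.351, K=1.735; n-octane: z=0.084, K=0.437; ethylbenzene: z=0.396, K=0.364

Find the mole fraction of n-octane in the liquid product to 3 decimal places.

Newton–Raphson from V/F = 0.47:
  V/F = 0.470: g = -0.1338, g' = -0.537 → V/F = 0.221
  V/F = 0.221: g = -0.0104, g' = -0.469 → V/F = 0.198
Converged at V/F = 0.198.
Compositions from xᵢ = zᵢ/(1+V/F(Kᵢ−1)), yᵢ = Kᵢxᵢ:
  MEK: x = 0.146, y = 0.262
  2-propanol: x = 0.306, y = 0.531
  n-octane: x = 0.095, y = 0.041
  ethylbenzene: x = 0.453, y = 0.165

x_n-octane = 0.095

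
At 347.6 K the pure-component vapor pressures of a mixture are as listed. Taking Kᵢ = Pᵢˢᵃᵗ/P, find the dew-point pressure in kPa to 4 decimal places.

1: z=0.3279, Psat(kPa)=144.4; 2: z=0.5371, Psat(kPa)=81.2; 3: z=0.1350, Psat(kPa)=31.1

Pdew = 75.6078 kPa

At the dew point ψ → 1, so Σzᵢ/Kᵢ = 1 with Kᵢ = Pᵢˢᵃᵗ/P ⇒ 1/P = Σzᵢ/Pᵢˢᵃᵗ.
1/P = 0.3279/144.4 + 0.5371/81.2 + 0.1350/31.1 = 0.0132261 ⇒ P = 75.6078 kPa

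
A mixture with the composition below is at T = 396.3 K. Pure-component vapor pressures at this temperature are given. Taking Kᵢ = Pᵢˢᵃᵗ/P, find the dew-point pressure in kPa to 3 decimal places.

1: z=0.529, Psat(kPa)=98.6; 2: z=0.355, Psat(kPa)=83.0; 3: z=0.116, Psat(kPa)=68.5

At the dew point ψ → 1, so Σzᵢ/Kᵢ = 1 with Kᵢ = Pᵢˢᵃᵗ/P ⇒ 1/P = Σzᵢ/Pᵢˢᵃᵗ.
1/P = 0.529/98.6 + 0.355/83.0 + 0.116/68.5 = 0.011336 ⇒ P = 88.217 kPa

Pdew = 88.217 kPa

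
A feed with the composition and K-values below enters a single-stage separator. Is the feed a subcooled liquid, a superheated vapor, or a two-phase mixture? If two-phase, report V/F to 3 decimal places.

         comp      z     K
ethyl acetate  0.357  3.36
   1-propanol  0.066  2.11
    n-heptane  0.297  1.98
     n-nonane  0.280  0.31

two-phase, V/F = 0.859

ΣzᵢKᵢ = 2.014; Σzᵢ/Kᵢ = 1.191.
Both exceed 1, so a two-phase solution exists.
Material balance + equilibrium reduce to Σ zᵢ(Kᵢ−1)/(1+ψ(Kᵢ−1)) = 0.
Newton iteration, ψ⁰ = 0.5:
  ψ = 0.500: g = 0.3340, g' = -0.891 → ψ = 0.875
  ψ = 0.875: g = -0.0185, g' = -1.164 → ψ = 0.859
Converged at ψ = 0.859.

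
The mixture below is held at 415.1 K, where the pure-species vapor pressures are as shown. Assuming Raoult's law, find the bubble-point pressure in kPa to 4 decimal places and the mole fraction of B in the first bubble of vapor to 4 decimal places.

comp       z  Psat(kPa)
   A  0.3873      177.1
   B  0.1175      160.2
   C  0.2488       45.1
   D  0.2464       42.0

At the bubble point ψ → 0, so ΣzᵢKᵢ = 1 with Kᵢ = Pᵢˢᵃᵗ/P ⇒ P = ΣzᵢPᵢˢᵃᵗ.
P = 0.3873·177.1 + 0.1175·160.2 + 0.2488·45.1 + 0.2464·42.0 = 108.9840 kPa
yᵢ = zᵢPᵢˢᵃᵗ/P ⇒ y_B = 0.1175·160.2/108.9840 = 0.1727

Pbub = 108.9840 kPa, y_B = 0.1727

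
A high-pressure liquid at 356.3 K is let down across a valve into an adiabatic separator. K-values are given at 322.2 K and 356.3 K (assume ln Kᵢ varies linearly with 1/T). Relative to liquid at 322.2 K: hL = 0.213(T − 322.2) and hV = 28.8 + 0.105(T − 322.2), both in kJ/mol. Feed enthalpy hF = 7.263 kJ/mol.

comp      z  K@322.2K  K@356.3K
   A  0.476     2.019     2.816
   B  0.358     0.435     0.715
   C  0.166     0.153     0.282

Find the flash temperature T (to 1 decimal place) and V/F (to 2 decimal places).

T = 324.1 K, V/F = 0.24

Adiabatic flash: solve Rachford–Rice at each trial T, then check hF = ψ·hV(T) + (1−ψ)·hL(T).
  T = 322.2 K: K = (2.019, 0.435, 0.153), RR gives ψ = 0.209, H_out = 6.005 kJ/mol
  T = 356.3 K: K = (2.816, 0.715, 0.282), RR gives ψ = 0.719, H_out = 25.330 kJ/mol
  T = 339.2 K: K = (2.403, 0.564, 0.211), RR gives ψ = 0.467, H_out = 16.221 kJ/mol
  T = 330.7 K: K = (2.208, 0.497, 0.180), RR gives ψ = 0.342, H_out = 11.359 kJ/mol
  T = 326.4 K: K = (2.111, 0.465, 0.166), RR gives ψ = 0.277, H_out = 8.732 kJ/mol
  T = 324.3 K: K = (2.065, 0.450, 0.159), RR gives ψ = 0.243, H_out = 7.392 kJ/mol
Linear interpolation between T = 322.2 (H_out = 6.005) and T = 324.3 (H_out = 7.392) on hF = 7.263 gives T ≈ 324.1 K, at which ψ = 0.24.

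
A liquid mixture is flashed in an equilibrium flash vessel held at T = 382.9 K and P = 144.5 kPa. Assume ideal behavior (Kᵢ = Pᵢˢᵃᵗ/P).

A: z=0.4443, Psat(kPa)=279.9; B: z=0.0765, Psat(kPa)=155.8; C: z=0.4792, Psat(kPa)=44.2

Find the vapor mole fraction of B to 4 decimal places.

y_B = 0.0815

Raoult's law: Kᵢ = Pᵢˢᵃᵗ/P = Pᵢˢᵃᵗ/144.5.
  K_A = 279.9/144.5 = 1.937024, K_B = 155.8/144.5 = 1.078201, K_C = 44.2/144.5 = 0.305882
Rachford–Rice: g(V/F) = Σ zᵢ(Kᵢ−1)/(1+V/F(Kᵢ−1)) = 0.
Feasibility: ΣzᵢKᵢ = 1.0897, Σzᵢ/Kᵢ = 1.8669 — both > 1, two phases present.
Iterate (Newton) starting at V/F = 0.52:
  V/F = 0.5200: g = -0.23481, g' = -0.7421 → V/F = 0.2036
  V/F = 0.2036: g = -0.03185, g' = -0.5887 → V/F = 0.1495
  V/F = 0.1495: g = -0.00005, g' = -0.5880 → V/F = 0.1494
Converged at V/F = 0.1494.
Compositions from xᵢ = zᵢ/(1+V/F(Kᵢ−1)), yᵢ = Kᵢxᵢ:
  A: x = 0.3897, y = 0.7549
  B: x = 0.0756, y = 0.0815
  C: x = 0.5346, y = 0.1635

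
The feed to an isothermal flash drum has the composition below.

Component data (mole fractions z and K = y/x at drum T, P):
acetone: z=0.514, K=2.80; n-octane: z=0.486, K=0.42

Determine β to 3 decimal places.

β = 0.616

Iterate (Newton) starting at β = 0.5:
  β = 0.500: g = 0.0899, g' = -0.786 → β = 0.614
  β = 0.614: g = 0.0013, g' = -0.770 → β = 0.616
Converged at β = 0.616.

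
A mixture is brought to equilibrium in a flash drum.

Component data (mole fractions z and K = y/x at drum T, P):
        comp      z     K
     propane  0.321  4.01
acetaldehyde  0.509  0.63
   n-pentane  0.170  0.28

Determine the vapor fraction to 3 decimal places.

Rachford–Rice: g(ψ) = Σ zᵢ(Kᵢ−1)/(1+ψ(Kᵢ−1)) = 0.
Check two-phase: ΣzᵢKᵢ = 1.655 > 1 and Σzᵢ/Kᵢ = 1.495 > 1, so g(0) = 0.655 > 0 and g(1) = -0.495 < 0.
Newton–Raphson from ψ = 0.7:
  ψ = 0.700: g = -0.1900, g' = -0.786 → ψ = 0.458
  ψ = 0.458: g = -0.0035, g' = -0.811 → ψ = 0.454
Converged at ψ = 0.454.

ψ = 0.454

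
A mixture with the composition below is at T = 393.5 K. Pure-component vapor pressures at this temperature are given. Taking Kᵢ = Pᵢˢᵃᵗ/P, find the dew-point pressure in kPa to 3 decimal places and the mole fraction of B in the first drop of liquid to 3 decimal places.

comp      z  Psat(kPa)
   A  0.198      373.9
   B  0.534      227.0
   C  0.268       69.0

At the dew point ψ → 1, so Σzᵢ/Kᵢ = 1 with Kᵢ = Pᵢˢᵃᵗ/P ⇒ 1/P = Σzᵢ/Pᵢˢᵃᵗ.
1/P = 0.198/373.9 + 0.534/227.0 + 0.268/69.0 = 0.006766 ⇒ P = 147.797 kPa
xᵢ = zᵢP/Pᵢˢᵃᵗ ⇒ x_B = 0.534·147.797/227.0 = 0.348

Pdew = 147.797 kPa, x_B = 0.348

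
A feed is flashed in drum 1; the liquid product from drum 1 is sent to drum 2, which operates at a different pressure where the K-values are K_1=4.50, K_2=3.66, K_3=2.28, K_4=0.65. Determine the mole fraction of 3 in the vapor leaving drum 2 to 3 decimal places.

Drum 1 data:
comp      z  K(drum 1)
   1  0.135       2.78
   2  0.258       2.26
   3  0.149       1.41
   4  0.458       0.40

y_3 (drum 2) = 0.147

Drum 1:
Newton–Raphson from ψ₁ = 0.5:
  ψ₁ = 0.500: g = -0.0153, g' = -0.628 → ψ₁ = 0.476
Converged at ψ₁ = 0.476.
Drum-1 compositions:
  1: x = 0.073, y = 0.203
  2: x = 0.161, y = 0.365
  3: x = 0.125, y = 0.176
  4: x = 0.641, y = 0.256
Drum-2 feed = drum-1 liquid: z₂ = (0.0731, 0.1613, 0.1247, 0.6409).
Drum 2:
Iterate (Newton) starting at ψ₂ = 0.5:
  ψ₂ = 0.500: g = 0.1027, g' = -0.520 → ψ₂ = 0.697
  ψ₂ = 0.697: g = 0.0122, g' = -0.410 → ψ₂ = 0.727
  ψ₂ = 0.727: g = 0.0002, g' = -0.400 → ψ₂ = 0.728
Converged at ψ₂ = 0.728.
  1: x = 0.021, y = 0.093
  2: x = 0.055, y = 0.201
  3: x = 0.065, y = 0.147
  4: x = 0.860, y = 0.559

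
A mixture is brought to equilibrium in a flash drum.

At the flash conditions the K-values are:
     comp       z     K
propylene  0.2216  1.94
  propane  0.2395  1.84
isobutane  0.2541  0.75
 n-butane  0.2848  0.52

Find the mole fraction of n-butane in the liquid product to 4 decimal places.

x_n-butane = 0.4002

Material balance + equilibrium reduce to Σ zᵢ(Kᵢ−1)/(1+V/F(Kᵢ−1)) = 0.
Check two-phase: ΣzᵢKᵢ = 1.2093 > 1 and Σzᵢ/Kᵢ = 1.1309 > 1, so g(0) = 0.2093 > 0 and g(1) = -0.1309 < 0.
Newton–Raphson from V/F = 0.52:
  V/F = 0.5200: g = 0.02474, g' = -0.3077 → V/F = 0.6004
  V/F = 0.6004: g = 0.00009, g' = -0.3062 → V/F = 0.6007
Converged at V/F = 0.6007.
Compositions from xᵢ = zᵢ/(1+V/F(Kᵢ−1)), yᵢ = Kᵢxᵢ:
  propylene: x = 0.1416, y = 0.2748
  propane: x = 0.1592, y = 0.2929
  isobutane: x = 0.2990, y = 0.2243
  n-butane: x = 0.4002, y = 0.2081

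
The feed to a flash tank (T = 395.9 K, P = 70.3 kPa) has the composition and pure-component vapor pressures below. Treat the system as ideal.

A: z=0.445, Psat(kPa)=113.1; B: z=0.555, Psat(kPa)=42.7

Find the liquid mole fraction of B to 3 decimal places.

Raoult's law: Kᵢ = Pᵢˢᵃᵗ/P = Pᵢˢᵃᵗ/70.3.
  K_A = 113.1/70.3 = 1.60882, K_B = 42.7/70.3 = 0.60740
Binary case is linear: z₁(K₁−1)(1+ψ(K₂−1)) + z₂(K₂−1)(1+ψ(K₁−1)) = 0
⇒ ψ = [z₁(K₁−1)+z₂(K₂−1)] / [−(K₁−1)(K₂−1)] = 0.0530/0.2390 = 0.222
Compositions from xᵢ = zᵢ/(1+ψ(Kᵢ−1)), yᵢ = Kᵢxᵢ:
  A: x = 0.392, y = 0.631
  B: x = 0.608, y = 0.369

x_B = 0.608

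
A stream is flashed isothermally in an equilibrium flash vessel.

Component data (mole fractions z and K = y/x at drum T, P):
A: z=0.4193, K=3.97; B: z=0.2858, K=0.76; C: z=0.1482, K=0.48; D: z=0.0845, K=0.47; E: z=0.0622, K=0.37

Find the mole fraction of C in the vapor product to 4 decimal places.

y_C = 0.1210

Let ψ = V/F and solve Σ zᵢ(Kᵢ−1)/(1+ψ(Kᵢ−1)) = 0.
Feasibility: ΣzᵢKᵢ = 2.0157, Σzᵢ/Kᵢ = 1.1383 — both > 1, two phases present.
Iterate (Newton) starting at ψ = 0.5:
  ψ = 0.5000: g = 0.20091, g' = -0.7899 → ψ = 0.7543
  ψ = 0.7543: g = 0.02446, g' = -0.6408 → ψ = 0.7925
  ψ = 0.7925: g = 0.00005, g' = -0.6389 → ψ = 0.7926
Converged at ψ = 0.7926.
Compositions from xᵢ = zᵢ/(1+ψ(Kᵢ−1)), yᵢ = Kᵢxᵢ:
  A: x = 0.1250, y = 0.4963
  B: x = 0.3529, y = 0.2682
  C: x = 0.2521, y = 0.1210
  D: x = 0.1457, y = 0.0685
  E: x = 0.1242, y = 0.0460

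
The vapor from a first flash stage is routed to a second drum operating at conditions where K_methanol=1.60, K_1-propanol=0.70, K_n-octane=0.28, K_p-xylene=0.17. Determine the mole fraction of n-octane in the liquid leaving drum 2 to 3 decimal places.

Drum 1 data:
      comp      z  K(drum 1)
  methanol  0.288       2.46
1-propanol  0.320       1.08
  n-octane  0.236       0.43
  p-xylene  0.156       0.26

Drum 1:
Iterate (Newton) starting at ψ₁ = 0.6:
  ψ₁ = 0.600: g = -0.1635, g' = -0.630 → ψ₁ = 0.340
  ψ₁ = 0.340: g = -0.0154, g' = -0.547 → ψ₁ = 0.312
Converged at ψ₁ = 0.312.
Drum-1 compositions:
  methanol: x = 0.198, y = 0.487
  1-propanol: x = 0.312, y = 0.337
  n-octane: x = 0.287, y = 0.123
  p-xylene: x = 0.203, y = 0.053
Drum-2 feed = drum-1 vapor: z₂ = (0.4866, 0.3372, 0.1235, 0.0527).
Drum 2:
Rachford–Rice: g(ψ₂) = Σ zᵢ(Kᵢ−1)/(1+ψ₂(Kᵢ−1)) = 0.
Check two-phase: ΣzᵢKᵢ = 1.058 > 1 and Σzᵢ/Kᵢ = 1.537 > 1, so g(0) = 0.058 > 0 and g(1) = -0.537 < 0.
Newton iteration, ψ₂⁰ = 0.69:
  ψ₂ = 0.690: g = -0.2002, g' = -0.588 → ψ₂ = 0.349
  ψ₂ = 0.349: g = -0.0520, g' = -0.344 → ψ₂ = 0.198
  ψ₂ = 0.198: g = -0.0026, g' = -0.313 → ψ₂ = 0.190
Converged at ψ₂ = 0.190.
  methanol: x = 0.437, y = 0.699
  1-propanol: x = 0.358, y = 0.250
  n-octane: x = 0.143, y = 0.040
  p-xylene: x = 0.063, y = 0.011

x_n-octane (drum 2) = 0.143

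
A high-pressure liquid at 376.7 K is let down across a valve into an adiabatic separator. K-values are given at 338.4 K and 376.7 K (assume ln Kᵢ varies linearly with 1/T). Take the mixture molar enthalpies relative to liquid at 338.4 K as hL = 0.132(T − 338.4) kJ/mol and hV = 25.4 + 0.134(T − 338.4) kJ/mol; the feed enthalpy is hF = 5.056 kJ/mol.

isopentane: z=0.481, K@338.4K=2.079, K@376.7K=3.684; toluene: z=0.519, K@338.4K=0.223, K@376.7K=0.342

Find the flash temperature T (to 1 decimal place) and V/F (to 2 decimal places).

T = 341.2 K, V/F = 0.18

Adiabatic flash: solve Rachford–Rice at each trial T, then check hF = ψ·hV(T) + (1−ψ)·hL(T).
  T = 338.4 K: K = (2.079, 0.223), RR gives ψ = 0.138, H_out = 3.506 kJ/mol
  T = 376.7 K: K = (3.684, 0.342), RR gives ψ = 0.538, H_out = 18.753 kJ/mol
  T = 357.5 K: K = (2.808, 0.279), RR gives ψ = 0.380, H_out = 12.194 kJ/mol
  T = 347.9 K: K = (2.424, 0.250), RR gives ψ = 0.277, H_out = 8.297 kJ/mol
  T = 343.1 K: K = (2.246, 0.236), RR gives ψ = 0.213, H_out = 6.035 kJ/mol
  T = 340.8 K: K = (2.163, 0.230), RR gives ψ = 0.178, H_out = 4.844 kJ/mol
Linear interpolation between T = 340.8 (H_out = 4.844) and T = 343.1 (H_out = 6.035) on hF = 5.056 gives T ≈ 341.2 K, at which ψ = 0.18.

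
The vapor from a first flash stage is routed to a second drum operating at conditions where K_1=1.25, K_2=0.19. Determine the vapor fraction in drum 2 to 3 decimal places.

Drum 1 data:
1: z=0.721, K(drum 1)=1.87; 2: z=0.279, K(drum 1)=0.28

Drum 1:
Material balance + equilibrium reduce to Σ zᵢ(Kᵢ−1)/(1+ψ₁(Kᵢ−1)) = 0.
g(0) = ΣzᵢKᵢ − 1 = 0.426 and g(1) = 1 − Σzᵢ/Kᵢ = -0.382, so a root lies in (0, 1).
Iterate (Newton) starting at ψ₁ = 0.3:
  ψ₁ = 0.300: g = 0.2412, g' = -0.579 → ψ₁ = 0.717
  ψ₁ = 0.717: g = -0.0289, g' = -0.825 → ψ₁ = 0.682
  ψ₁ = 0.682: g = -0.0009, g' = -0.773 → ψ₁ = 0.681
Converged at ψ₁ = 0.681.
Drum-1 compositions:
  1: x = 0.453, y = 0.847
  2: x = 0.547, y = 0.153
Drum-2 feed = drum-1 vapor: z₂ = (0.8468, 0.1532).
Drum 2:
Rachford–Rice: g(ψ₂) = Σ zᵢ(Kᵢ−1)/(1+ψ₂(Kᵢ−1)) = 0.
g(0) = ΣzᵢKᵢ − 1 = 0.088 and g(1) = 1 − Σzᵢ/Kᵢ = -0.484, so a root lies in (0, 1).
Binary case is linear: z₁(K₁−1)(1+ψ₂(K₂−1)) + z₂(K₂−1)(1+ψ₂(K₁−1)) = 0
⇒ ψ₂ = [z₁(K₁−1)+z₂(K₂−1)] / [−(K₁−1)(K₂−1)] = 0.0876/0.2025 = 0.433
  1: x = 0.764, y = 0.955
  2: x = 0.236, y = 0.045

V/F (drum 2) = 0.433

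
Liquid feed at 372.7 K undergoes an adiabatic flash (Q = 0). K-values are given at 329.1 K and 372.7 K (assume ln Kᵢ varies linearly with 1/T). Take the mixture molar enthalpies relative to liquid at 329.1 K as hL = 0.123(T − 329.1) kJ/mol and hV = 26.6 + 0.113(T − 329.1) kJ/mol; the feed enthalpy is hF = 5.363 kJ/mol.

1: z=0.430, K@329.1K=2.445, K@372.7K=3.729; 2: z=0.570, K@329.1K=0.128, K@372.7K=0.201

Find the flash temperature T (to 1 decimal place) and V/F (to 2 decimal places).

T = 337.8 K, V/F = 0.16

Adiabatic flash: solve Rachford–Rice at each trial T, then check hF = ψ·hV(T) + (1−ψ)·hL(T).
  T = 329.1 K: K = (2.445, 0.128), RR gives ψ = 0.099, H_out = 2.624 kJ/mol
  T = 372.7 K: K = (3.729, 0.201), RR gives ψ = 0.329, H_out = 13.979 kJ/mol
  T = 350.9 K: K = (3.059, 0.163), RR gives ψ = 0.237, H_out = 8.927 kJ/mol
  T = 340.0 K: K = (2.745, 0.145), RR gives ψ = 0.176, H_out = 6.007 kJ/mol
  T = 334.6 K: K = (2.594, 0.136), RR gives ψ = 0.140, H_out = 4.403 kJ/mol
  T = 337.3 K: K = (2.669, 0.141), RR gives ψ = 0.159, H_out = 5.221 kJ/mol
  T = 338.6 K: K = (2.705, 0.143), RR gives ψ = 0.167, H_out = 5.603 kJ/mol
Linear interpolation between T = 337.3 (H_out = 5.221) and T = 338.6 (H_out = 5.603) on hF = 5.363 gives T ≈ 337.8 K, at which ψ = 0.16.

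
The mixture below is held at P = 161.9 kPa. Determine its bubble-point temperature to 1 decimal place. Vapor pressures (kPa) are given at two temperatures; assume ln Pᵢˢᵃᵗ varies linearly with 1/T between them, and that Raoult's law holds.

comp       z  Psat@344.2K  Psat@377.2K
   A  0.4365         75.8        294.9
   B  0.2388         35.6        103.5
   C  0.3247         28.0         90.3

T = 373.8 K

Bubble-point temperature: ΣzᵢPᵢˢᵃᵗ(T) = P. Interpolate ln Pᵢˢᵃᵗ = aᵢ + bᵢ/T.
  T = 344.2 K: ΣzᵢPᵢˢᵃᵗ = 50.68 kPa
  T = 377.2 K: ΣzᵢPᵢˢᵃᵗ = 182.76 kPa
  T = 360.7 K: ΣzᵢPᵢˢᵃᵗ = 98.94 kPa
  T = 368.9 K: ΣzᵢPᵢˢᵃᵗ = 135.10 kPa
  T = 373.0 K: ΣzᵢPᵢˢᵃᵗ = 157.10 kPa
  T = 375.1 K: ΣzᵢPᵢˢᵃᵗ = 169.51 kPa
Interpolating between 373.0 K and 375.1 K gives T ≈ 373.8 K.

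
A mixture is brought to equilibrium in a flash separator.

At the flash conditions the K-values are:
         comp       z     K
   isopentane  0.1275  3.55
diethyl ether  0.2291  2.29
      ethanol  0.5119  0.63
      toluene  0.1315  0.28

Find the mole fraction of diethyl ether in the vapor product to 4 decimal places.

y_diethyl ether = 0.3458

Newton iteration, β⁰ = 0.66:
  β = 0.6600: g = -0.15020, g' = -0.5966 → β = 0.4082
  β = 0.4082: g = -0.00431, g' = -0.5966 → β = 0.4010
Converged at β = 0.4010.
Compositions from xᵢ = zᵢ/(1+β(Kᵢ−1)), yᵢ = Kᵢxᵢ:
  isopentane: x = 0.0630, y = 0.2238
  diethyl ether: x = 0.1510, y = 0.3458
  ethanol: x = 0.6011, y = 0.3787
  toluene: x = 0.1849, y = 0.0518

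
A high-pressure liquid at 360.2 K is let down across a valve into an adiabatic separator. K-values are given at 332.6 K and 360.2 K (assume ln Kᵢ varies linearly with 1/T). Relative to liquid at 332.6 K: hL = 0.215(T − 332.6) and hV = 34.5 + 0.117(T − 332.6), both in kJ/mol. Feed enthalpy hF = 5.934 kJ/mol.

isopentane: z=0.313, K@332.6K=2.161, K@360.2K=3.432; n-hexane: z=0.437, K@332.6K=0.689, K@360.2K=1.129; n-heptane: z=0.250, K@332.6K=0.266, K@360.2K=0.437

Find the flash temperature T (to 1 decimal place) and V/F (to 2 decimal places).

Adiabatic flash: solve Rachford–Rice at each trial T, then check hF = ψ·hV(T) + (1−ψ)·hL(T).
  T = 332.6 K: K = (2.161, 0.689, 0.266), RR gives ψ = 0.077, H_out = 2.646 kJ/mol
  T = 360.2 K: K = (3.432, 1.129, 0.437), RR gives ψ = 0.908, H_out = 34.790 kJ/mol
  T = 346.4 K: K = (2.749, 0.891, 0.344), RR gives ψ = 0.495, H_out = 19.387 kJ/mol
  T = 339.5 K: K = (2.443, 0.785, 0.303), RR gives ψ = 0.290, H_out = 11.306 kJ/mol
  T = 336.1 K: K = (2.301, 0.737, 0.285), RR gives ψ = 0.187, H_out = 7.148 kJ/mol
  T = 334.4 K: K = (2.232, 0.713, 0.275), RR gives ψ = 0.134, H_out = 4.996 kJ/mol
Linear interpolation between T = 334.4 (H_out = 4.996) and T = 336.1 (H_out = 7.148) on hF = 5.934 gives T ≈ 335.1 K, at which ψ = 0.16.

T = 335.1 K, V/F = 0.16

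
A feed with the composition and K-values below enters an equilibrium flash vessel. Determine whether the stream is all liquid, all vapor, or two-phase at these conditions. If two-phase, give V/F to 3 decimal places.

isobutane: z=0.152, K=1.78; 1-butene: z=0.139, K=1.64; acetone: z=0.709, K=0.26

all liquid

ΣzᵢKᵢ = 0.683; Σzᵢ/Kᵢ = 2.897.
Since ΣzᵢKᵢ < 1 the mixture is below its bubble point — single liquid phase.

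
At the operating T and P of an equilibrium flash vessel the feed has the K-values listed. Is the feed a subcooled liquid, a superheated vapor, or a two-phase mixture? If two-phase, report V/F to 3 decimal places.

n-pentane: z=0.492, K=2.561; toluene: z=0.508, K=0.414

ΣzᵢKᵢ = 1.470; Σzᵢ/Kᵢ = 1.419.
Both exceed 1, so a two-phase solution exists.
Material balance + equilibrium reduce to Σ zᵢ(Kᵢ−1)/(1+ψ(Kᵢ−1)) = 0.
Binary case is linear: z₁(K₁−1)(1+ψ(K₂−1)) + z₂(K₂−1)(1+ψ(K₁−1)) = 0
⇒ ψ = [z₁(K₁−1)+z₂(K₂−1)] / [−(K₁−1)(K₂−1)] = 0.4703/0.9147 = 0.514

two-phase, V/F = 0.514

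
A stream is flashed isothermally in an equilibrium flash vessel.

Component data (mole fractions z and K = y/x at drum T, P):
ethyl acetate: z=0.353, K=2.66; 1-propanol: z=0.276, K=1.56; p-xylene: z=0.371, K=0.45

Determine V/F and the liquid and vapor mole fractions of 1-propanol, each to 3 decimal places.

Newton iteration, V/F⁰ = 0.5:
  V/F = 0.500: g = 0.1595, g' = -0.557 → V/F = 0.786
  V/F = 0.786: g = 0.0019, g' = -0.573 → V/F = 0.790
Converged at V/F = 0.790.
Compositions from xᵢ = zᵢ/(1+V/F(Kᵢ−1)), yᵢ = Kᵢxᵢ:
  ethyl acetate: x = 0.153, y = 0.406
  1-propanol: x = 0.191, y = 0.299
  p-xylene: x = 0.656, y = 0.295

V/F = 0.790, x_1-propanol = 0.191, y_1-propanol = 0.299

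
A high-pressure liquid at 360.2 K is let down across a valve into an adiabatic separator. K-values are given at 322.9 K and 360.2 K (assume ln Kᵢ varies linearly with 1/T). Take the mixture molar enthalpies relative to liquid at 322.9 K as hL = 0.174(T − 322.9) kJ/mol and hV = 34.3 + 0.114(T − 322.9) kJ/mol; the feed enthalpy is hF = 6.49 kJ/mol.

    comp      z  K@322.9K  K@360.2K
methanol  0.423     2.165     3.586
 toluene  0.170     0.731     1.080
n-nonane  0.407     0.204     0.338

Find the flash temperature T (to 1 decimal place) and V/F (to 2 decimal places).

T = 324.5 K, V/F = 0.18

Adiabatic flash: solve Rachford–Rice at each trial T, then check hF = ψ·hV(T) + (1−ψ)·hL(T).
  T = 322.9 K: K = (2.165, 0.731, 0.204), RR gives ψ = 0.155, H_out = 5.322 kJ/mol
  T = 360.2 K: K = (3.586, 1.080, 0.338), RR gives ψ = 0.594, H_out = 25.544 kJ/mol
  T = 341.5 K: K = (2.823, 0.898, 0.266), RR gives ψ = 0.405, H_out = 16.690 kJ/mol
  T = 332.2 K: K = (2.481, 0.812, 0.234), RR gives ψ = 0.294, H_out = 11.549 kJ/mol
  T = 327.5 K: K = (2.318, 0.771, 0.218), RR gives ψ = 0.229, H_out = 8.583 kJ/mol
  T = 325.2 K: K = (2.241, 0.751, 0.211), RR gives ψ = 0.193, H_out = 7.004 kJ/mol
Linear interpolation between T = 322.9 (H_out = 5.322) and T = 325.2 (H_out = 7.004) on hF = 6.49 gives T ≈ 324.5 K, at which ψ = 0.18.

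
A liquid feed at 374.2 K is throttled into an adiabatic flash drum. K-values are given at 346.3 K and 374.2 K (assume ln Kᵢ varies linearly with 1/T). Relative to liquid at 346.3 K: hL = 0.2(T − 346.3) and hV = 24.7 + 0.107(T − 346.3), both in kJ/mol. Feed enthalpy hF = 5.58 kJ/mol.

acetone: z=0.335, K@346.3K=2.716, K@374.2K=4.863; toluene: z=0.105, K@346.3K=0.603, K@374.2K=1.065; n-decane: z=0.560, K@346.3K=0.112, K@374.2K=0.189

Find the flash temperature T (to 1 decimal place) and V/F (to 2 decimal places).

T = 356.2 K, V/F = 0.15

Adiabatic flash: solve Rachford–Rice at each trial T, then check hF = ψ·hV(T) + (1−ψ)·hL(T).
  T = 346.3 K: K = (2.716, 0.603, 0.112), RR gives ψ = 0.025, H_out = 0.627 kJ/mol
  T = 374.2 K: K = (4.863, 1.065, 0.189), RR gives ψ = 0.303, H_out = 12.288 kJ/mol
  T = 360.2 K: K = (3.672, 0.809, 0.147), RR gives ψ = 0.192, H_out = 7.266 kJ/mol
  T = 353.2 K: K = (3.164, 0.700, 0.128), RR gives ψ = 0.118, H_out = 4.231 kJ/mol
  T = 356.7 K: K = (3.411, 0.753, 0.137), RR gives ψ = 0.157, H_out = 5.809 kJ/mol
  T = 354.9 K: K = (3.282, 0.725, 0.133), RR gives ψ = 0.138, H_out = 5.014 kJ/mol
Linear interpolation between T = 354.9 (H_out = 5.014) and T = 356.7 (H_out = 5.809) on hF = 5.58 gives T ≈ 356.2 K, at which ψ = 0.15.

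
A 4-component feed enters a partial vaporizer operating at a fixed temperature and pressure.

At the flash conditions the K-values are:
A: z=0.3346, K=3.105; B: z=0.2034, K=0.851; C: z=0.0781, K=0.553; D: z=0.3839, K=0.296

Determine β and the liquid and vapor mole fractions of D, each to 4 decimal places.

β = 0.3193, x_D = 0.4952, y_D = 0.1466

Rachford–Rice: g(β) = Σ zᵢ(Kᵢ−1)/(1+β(Kᵢ−1)) = 0.
Check two-phase: ΣzᵢKᵢ = 1.3689 > 1 and Σzᵢ/Kᵢ = 1.7850 > 1, so g(0) = 0.3689 > 0 and g(1) = -0.7850 < 0.
Newton iteration, β⁰ = 0.35:
  β = 0.3500: g = -0.02645, g' = -0.8535 → β = 0.3190
  β = 0.3190: g = 0.00029, g' = -0.8733 → β = 0.3193
Converged at β = 0.3193.
Compositions from xᵢ = zᵢ/(1+β(Kᵢ−1)), yᵢ = Kᵢxᵢ:
  A: x = 0.2001, y = 0.6213
  B: x = 0.2136, y = 0.1817
  C: x = 0.0911, y = 0.0504
  D: x = 0.4952, y = 0.1466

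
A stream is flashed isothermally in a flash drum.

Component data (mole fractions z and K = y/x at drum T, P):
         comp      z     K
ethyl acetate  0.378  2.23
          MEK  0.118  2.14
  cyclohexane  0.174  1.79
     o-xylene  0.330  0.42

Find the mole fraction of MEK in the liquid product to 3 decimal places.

x_MEK = 0.060

Newton iteration, ψ⁰ = 0.36:
  ψ = 0.360: g = 0.2827, g' = -0.595 → ψ = 0.835
  ψ = 0.835: g = 0.0098, g' = -0.636 → ψ = 0.851
Converged at ψ = 0.851.
Compositions from xᵢ = zᵢ/(1+ψ(Kᵢ−1)), yᵢ = Kᵢxᵢ:
  ethyl acetate: x = 0.185, y = 0.412
  MEK: x = 0.060, y = 0.128
  cyclohexane: x = 0.104, y = 0.186
  o-xylene: x = 0.651, y = 0.274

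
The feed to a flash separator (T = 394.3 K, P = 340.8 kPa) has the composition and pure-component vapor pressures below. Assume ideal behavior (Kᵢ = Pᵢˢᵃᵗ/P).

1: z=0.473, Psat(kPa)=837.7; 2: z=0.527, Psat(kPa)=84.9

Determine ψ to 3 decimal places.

Raoult's law: Kᵢ = Pᵢˢᵃᵗ/P = Pᵢˢᵃᵗ/340.8.
  K_1 = 837.7/340.8 = 2.45804, K_2 = 84.9/340.8 = 0.24912
Let ψ = V/F and solve Σ zᵢ(Kᵢ−1)/(1+ψ(Kᵢ−1)) = 0.
Check two-phase: ΣzᵢKᵢ = 1.294 > 1 and Σzᵢ/Kᵢ = 2.308 > 1, so g(0) = 0.294 > 0 and g(1) = -1.308 < 0.
Binary case is linear: z₁(K₁−1)(1+ψ(K₂−1)) + z₂(K₂−1)(1+ψ(K₁−1)) = 0
⇒ ψ = [z₁(K₁−1)+z₂(K₂−1)] / [−(K₁−1)(K₂−1)] = 0.2939/1.0948 = 0.268

ψ = 0.268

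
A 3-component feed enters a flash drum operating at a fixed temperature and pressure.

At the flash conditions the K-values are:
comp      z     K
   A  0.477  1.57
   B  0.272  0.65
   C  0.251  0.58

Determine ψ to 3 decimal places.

ψ = 0.324

Newton iteration, ψ⁰ = 0.5:
  ψ = 0.500: g = -0.0372, g' = -0.214 → ψ = 0.326
  ψ = 0.326: g = -0.0003, g' = -0.212 → ψ = 0.324
Converged at ψ = 0.324.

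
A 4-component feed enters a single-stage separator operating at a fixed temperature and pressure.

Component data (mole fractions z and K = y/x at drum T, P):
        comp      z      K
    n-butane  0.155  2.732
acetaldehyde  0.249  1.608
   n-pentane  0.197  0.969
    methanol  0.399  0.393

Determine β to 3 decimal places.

Let β = V/F and solve Σ zᵢ(Kᵢ−1)/(1+β(Kᵢ−1)) = 0.
Check two-phase: ΣzᵢKᵢ = 1.172 > 1 and Σzᵢ/Kᵢ = 1.430 > 1, so g(0) = 0.172 > 0 and g(1) = -0.430 < 0.
Newton iteration, β⁰ = 0.5:
  β = 0.500: g = -0.0940, g' = -0.491 → β = 0.309
  β = 0.309: g = -0.0018, g' = -0.486 → β = 0.305
Converged at β = 0.305.

β = 0.305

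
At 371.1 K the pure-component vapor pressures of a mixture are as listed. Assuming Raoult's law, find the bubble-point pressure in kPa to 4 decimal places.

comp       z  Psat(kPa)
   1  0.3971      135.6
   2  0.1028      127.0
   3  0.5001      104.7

At the bubble point ψ → 0, so ΣzᵢKᵢ = 1 with Kᵢ = Pᵢˢᵃᵗ/P ⇒ P = ΣzᵢPᵢˢᵃᵗ.
P = 0.3971·135.6 + 0.1028·127.0 + 0.5001·104.7 = 119.2628 kPa

Pbub = 119.2628 kPa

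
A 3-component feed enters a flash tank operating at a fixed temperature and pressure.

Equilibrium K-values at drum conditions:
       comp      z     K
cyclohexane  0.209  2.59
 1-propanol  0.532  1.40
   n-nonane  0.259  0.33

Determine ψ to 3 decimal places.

Iterate (Newton) starting at ψ = 0.5:
  ψ = 0.500: g = 0.1015, g' = -0.486 → ψ = 0.709
  ψ = 0.709: g = -0.0085, g' = -0.590 → ψ = 0.695
  ψ = 0.695: g = -0.0001, g' = -0.578 → ψ = 0.694
Converged at ψ = 0.694.

ψ = 0.694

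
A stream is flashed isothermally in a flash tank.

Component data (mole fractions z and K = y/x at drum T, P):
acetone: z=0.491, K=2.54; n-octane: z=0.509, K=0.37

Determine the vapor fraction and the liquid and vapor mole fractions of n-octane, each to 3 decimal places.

ψ = 0.449, x_n-octane = 0.710, y_n-octane = 0.263

Rachford–Rice: g(ψ) = Σ zᵢ(Kᵢ−1)/(1+ψ(Kᵢ−1)) = 0.
g(0) = ΣzᵢKᵢ − 1 = 0.435 and g(1) = 1 − Σzᵢ/Kᵢ = -0.569, so a root lies in (0, 1).
Binary case is linear: z₁(K₁−1)(1+ψ(K₂−1)) + z₂(K₂−1)(1+ψ(K₁−1)) = 0
⇒ ψ = [z₁(K₁−1)+z₂(K₂−1)] / [−(K₁−1)(K₂−1)] = 0.4355/0.9702 = 0.449
Compositions from xᵢ = zᵢ/(1+ψ(Kᵢ−1)), yᵢ = Kᵢxᵢ:
  acetone: x = 0.290, y = 0.737
  n-octane: x = 0.710, y = 0.263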